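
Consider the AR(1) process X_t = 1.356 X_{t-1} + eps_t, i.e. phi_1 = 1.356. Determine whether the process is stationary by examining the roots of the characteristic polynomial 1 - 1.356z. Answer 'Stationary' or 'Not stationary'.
\text{Not stationary}

The AR(p) characteristic polynomial is P(z) = 1 - 1.356z.
Stationarity requires all roots to lie outside the unit circle, i.e. |z| > 1 for every root.
This is linear in z: 1 + (-1.356) z = 0  =>  z = -1/(-1.356) = 0.737463,  |z| = 0.737463.
Moduli of all roots: 0.7375.
All moduli strictly greater than 1? No.
Verdict: Not stationary.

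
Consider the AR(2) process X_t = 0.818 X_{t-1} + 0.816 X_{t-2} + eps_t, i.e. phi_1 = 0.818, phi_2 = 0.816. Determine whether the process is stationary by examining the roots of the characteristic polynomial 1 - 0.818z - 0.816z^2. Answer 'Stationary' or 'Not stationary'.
\text{Not stationary}

The AR(p) characteristic polynomial is P(z) = 1 - 0.818z - 0.816z^2.
Stationarity requires all roots to lie outside the unit circle, i.e. |z| > 1 for every root.
Set 1 + (-0.818) z + (-0.816) z^2 = 0, i.e. a z^2 + b z + c = 0 with a = -0.816, b = -0.818, c = 1.
Discriminant D = b^2 - 4ac = (-0.818)^2 - 4*(-0.816)*1 = 0.669124 - (-3.264) = 3.933124.
D >= 0, so the roots are real: z = (-b +/- sqrt(D)) / (2a) = (0.818 +/- 1.983211) / (-1.632).
  z_1 = (0.818 + 1.983211) / (-1.632) = -1.7164,   |z_1| = 1.7164.
  z_2 = (0.818 - 1.983211) / (-1.632) = 0.714,   |z_2| = 0.714.
Moduli of all roots: 1.7164, 0.7140.
All moduli strictly greater than 1? No.
Verdict: Not stationary.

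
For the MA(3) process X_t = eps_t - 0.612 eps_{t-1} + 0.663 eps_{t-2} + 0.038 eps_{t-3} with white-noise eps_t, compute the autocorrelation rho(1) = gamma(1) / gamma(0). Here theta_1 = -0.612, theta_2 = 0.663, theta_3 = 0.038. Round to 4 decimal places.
\rho(1) = -0.5467

For an MA(q) process with theta_0 = 1, the autocovariance is
  gamma(k) = sigma^2 * sum_{i=0..q-k} theta_i * theta_{i+k},
and rho(k) = gamma(k) / gamma(0). Sigma^2 cancels.
  numerator   = (1)*(-0.612) + (-0.612)*(0.663) + (0.663)*(0.038) = -0.992562.
  denominator = (1)^2 + (-0.612)^2 + (0.663)^2 + (0.038)^2 = 1.815557.
  rho(1) = -0.992562 / 1.815557 = -0.5467.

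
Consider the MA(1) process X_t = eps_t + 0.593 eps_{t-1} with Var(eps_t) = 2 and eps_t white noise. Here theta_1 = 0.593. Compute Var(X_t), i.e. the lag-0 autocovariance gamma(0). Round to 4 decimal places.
\gamma(0) = 2.7033

For an MA(q) process X_t = eps_t + sum_i theta_i eps_{t-i} with
Var(eps_t) = sigma^2, the variance is
  gamma(0) = sigma^2 * (1 + sum_i theta_i^2).
  sum_i theta_i^2 = (0.593)^2 = 0.351649.
  gamma(0) = 2 * (1 + 0.351649) = 2 * 1.351649 = 2.703298, which rounds to 2.7033.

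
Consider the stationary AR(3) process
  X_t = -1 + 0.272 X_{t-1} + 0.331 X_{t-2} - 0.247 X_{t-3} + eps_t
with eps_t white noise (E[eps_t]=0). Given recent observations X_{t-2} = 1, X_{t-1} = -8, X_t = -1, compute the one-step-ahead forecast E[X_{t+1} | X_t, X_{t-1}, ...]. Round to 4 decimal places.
E[X_{t+1} \mid \mathcal F_t] = -4.1670

For an AR(p) model X_t = c + sum_i phi_i X_{t-i} + eps_t, the
one-step-ahead conditional mean is
  E[X_{t+1} | X_t, ...] = c + sum_i phi_i X_{t+1-i}.
Substitute known values:
  E[X_{t+1} | ...] = -1 + (0.272) * (-1) + (0.331) * (-8) + (-0.247) * (1)
                   = -4.1670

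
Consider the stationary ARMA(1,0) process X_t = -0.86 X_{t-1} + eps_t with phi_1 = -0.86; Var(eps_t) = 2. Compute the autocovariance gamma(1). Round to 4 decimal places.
\gamma(1) = -6.6052

Multiply the model equation by X_{t-k} and take expectations. With theta_0 = psi_0 = 1 and psi_j the MA(infinity) weights, this gives
  gamma(k) - sum_i phi_i gamma(k-i) = c_k,
  c_k = sigma^2 * sum_{j=k..q} theta_j psi_{j-k}   (c_k = 0 for k > q),
using gamma(-m) = gamma(m).
Pure AR (q = 0): c_0 = sigma^2 = 2, c_k = 0 for k >= 1.
Equations for k = 0 and k = 1 (AR order 1):
  gamma(0) = phi_1 gamma(1) + c_0
  gamma(1) = phi_1 gamma(0) + c_1
Substituting the second into the first: gamma(0) (1 - phi_1^2) = c_0 + phi_1 c_1, so
  gamma(0) = c_0 / (1 - phi_1^2) = 2 / (1 - (-0.86)^2) = 2 / 0.2604 = 7.680492.
  gamma(1) = phi_1 gamma(0) = (-0.86)(7.680492) = -6.605223.
Therefore gamma(1) = -6.6052 (to 4 decimal places).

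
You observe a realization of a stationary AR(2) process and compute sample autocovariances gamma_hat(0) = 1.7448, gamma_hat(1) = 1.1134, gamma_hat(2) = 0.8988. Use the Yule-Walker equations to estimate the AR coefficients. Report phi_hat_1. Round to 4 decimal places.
\hat\phi_{1} = 0.5219

The Yule-Walker equations for an AR(p) process read, in matrix form,
  Gamma_p phi = r_p,   with   (Gamma_p)_{ij} = gamma(|i - j|),
                       (r_p)_i = gamma(i),   i,j = 1..p.
Substitute the sample gammas (Toeplitz matrix and right-hand side of size 2):
  Gamma_p = [[1.7448, 1.1134], [1.1134, 1.7448]]
  r_p     = [1.1134, 0.8988]
Written out:
  1.7448 phi_1 + 1.1134 phi_2 = 1.1134
  1.1134 phi_1 + 1.7448 phi_2 = 0.8988
Solve by Cramer's rule:
  det = gamma(0)^2 - gamma(1)^2 = (1.7448)^2 - (1.1134)^2 = 3.04432704 - 1.23965956 = 1.80466748
  phi_hat_1 = [gamma(1) gamma(0) - gamma(1) gamma(2)] / det = [(1.1134)(1.7448) - (1.1134)(0.8988)] / 1.80466748 = 0.9419364 / 1.80466748 = 0.5219
  phi_hat_2 = [gamma(0) gamma(2) - gamma(1)^2] / det = [(1.7448)(0.8988) - (1.1134)^2] / 1.80466748 = 0.32856668 / 1.80466748 = 0.1821
So phi_hat = [0.5219, 0.1821].
Therefore phi_hat_1 = 0.5219.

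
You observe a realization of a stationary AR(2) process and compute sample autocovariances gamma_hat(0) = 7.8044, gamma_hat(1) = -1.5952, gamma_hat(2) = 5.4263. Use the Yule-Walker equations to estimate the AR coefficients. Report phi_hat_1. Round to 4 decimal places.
\hat\phi_{1} = -0.0650

The Yule-Walker equations for an AR(p) process read, in matrix form,
  Gamma_p phi = r_p,   with   (Gamma_p)_{ij} = gamma(|i - j|),
                       (r_p)_i = gamma(i),   i,j = 1..p.
Substitute the sample gammas (Toeplitz matrix and right-hand side of size 2):
  Gamma_p = [[7.8044, -1.5952], [-1.5952, 7.8044]]
  r_p     = [-1.5952, 5.4263]
Written out:
  7.8044 phi_1 - 1.5952 phi_2 = -1.5952
  -1.5952 phi_1 + 7.8044 phi_2 = 5.4263
Solve by Cramer's rule:
  det = gamma(0)^2 - gamma(1)^2 = (7.8044)^2 - (-1.5952)^2 = 60.90865936 - 2.54466304 = 58.36399632
  phi_hat_1 = [gamma(1) gamma(0) - gamma(1) gamma(2)] / det = [(-1.5952)(7.8044) - (-1.5952)(5.4263)] / 58.36399632 = -3.79354512 / 58.36399632 = -0.065
  phi_hat_2 = [gamma(0) gamma(2) - gamma(1)^2] / det = [(7.8044)(5.4263) - (-1.5952)^2] / 58.36399632 = 39.80435268 / 58.36399632 = 0.682
So phi_hat = [-0.0650, 0.6820].
Therefore phi_hat_1 = -0.0650.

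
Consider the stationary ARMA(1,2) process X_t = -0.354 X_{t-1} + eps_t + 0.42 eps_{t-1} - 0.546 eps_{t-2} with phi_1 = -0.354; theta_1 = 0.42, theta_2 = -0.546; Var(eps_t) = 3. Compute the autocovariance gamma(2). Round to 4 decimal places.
\gamma(2) = -1.5289

Multiply the model equation by X_{t-k} and take expectations. With theta_0 = psi_0 = 1 and psi_j the MA(infinity) weights, this gives
  gamma(k) - sum_i phi_i gamma(k-i) = c_k,
  c_k = sigma^2 * sum_{j=k..q} theta_j psi_{j-k}   (c_k = 0 for k > q),
using gamma(-m) = gamma(m).
psi-weights needed (psi_j = theta_j + sum_i phi_i psi_{j-i}):
  psi_1 = theta_1 + phi_1 = 0.42 + (-0.354) = 0.066
  psi_2 = theta_2 + phi_1 psi_1 = -0.546 + (-0.354)(0.066) = -0.569364
Right-hand sides:
  c_0 = sigma^2 (1 + theta_1 psi_1 + theta_2 psi_2) = 3 * (1 + (0.42)(0.066) + (-0.546)(-0.569364)) = 3 * 1.338593 = 4.015778
  c_1 = sigma^2 (theta_1 + theta_2 psi_1) = 3 * (0.42 + (-0.546)(0.066)) = 1.151892
  c_2 = sigma^2 theta_2 = 3 * (-0.546) = -1.638
Equations for k = 0 and k = 1 (AR order 1):
  gamma(0) = phi_1 gamma(1) + c_0
  gamma(1) = phi_1 gamma(0) + c_1
Substituting the second into the first: gamma(0) (1 - phi_1^2) = c_0 + phi_1 c_1, so
  gamma(0) = (c_0 + phi_1 c_1) / (1 - phi_1^2) = (4.015778 + (-0.354)(1.151892)) / (1 - (-0.354)^2) = 3.608008 / 0.874684 = 4.124928.
  gamma(1) = phi_1 gamma(0) + c_1 = (-0.354)(4.124928) + (1.151892) = -0.308332.
For k = 2: gamma(2) = phi_1 gamma(1) + c_2
  = (-0.354)(-0.308332) + (-1.638) = -1.52885.
Therefore gamma(2) = -1.5289 (to 4 decimal places).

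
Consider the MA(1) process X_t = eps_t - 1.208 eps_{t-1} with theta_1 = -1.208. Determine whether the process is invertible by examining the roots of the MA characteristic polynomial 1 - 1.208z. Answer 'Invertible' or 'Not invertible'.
\text{Not invertible}

The MA(q) characteristic polynomial is P(z) = 1 - 1.208z.
Invertibility requires all roots to lie outside the unit circle, i.e. |z| > 1 for every root.
This is linear in z: 1 + (-1.208) z = 0  =>  z = -1/(-1.208) = 0.827815,  |z| = 0.827815.
Moduli of all roots: 0.8278.
All moduli strictly greater than 1? No.
Verdict: Not invertible.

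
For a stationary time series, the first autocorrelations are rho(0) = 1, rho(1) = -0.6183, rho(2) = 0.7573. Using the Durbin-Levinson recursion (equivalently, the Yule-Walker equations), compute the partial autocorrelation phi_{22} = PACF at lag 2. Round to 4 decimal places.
\phi_{22} = 0.6071

The PACF at lag k is phi_{kk}, the last component of the solution
to the Yule-Walker system G_k phi = r_k where
  (G_k)_{ij} = rho(|i - j|), (r_k)_i = rho(i), i,j = 1..k.
Equivalently, Durbin-Levinson gives phi_{kk} iteratively:
  phi_{11} = rho(1)
  phi_{kk} = [rho(k) - sum_{j=1..k-1} phi_{k-1,j} rho(k-j)]
            / [1 - sum_{j=1..k-1} phi_{k-1,j} rho(j)],
  phi_{k,j} = phi_{k-1,j} - phi_{kk} phi_{k-1,k-j},  j = 1..k-1.
Step k = 1:
  phi_11 = rho(1) = -0.6183.
Step k = 2:
  phi_22 = [rho(2) - phi_11 rho(1)] / [1 - phi_11 rho(1)] = [0.7573 - (-0.6183)(-0.6183)] / [1 - (-0.6183)(-0.6183)]
         = 0.37500511 / 0.61770511 = 0.6071.
Therefore phi_{22} = 0.6071.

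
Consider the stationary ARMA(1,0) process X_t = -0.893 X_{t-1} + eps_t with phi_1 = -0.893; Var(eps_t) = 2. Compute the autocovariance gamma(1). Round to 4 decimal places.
\gamma(1) = -8.8175

Multiply the model equation by X_{t-k} and take expectations. With theta_0 = psi_0 = 1 and psi_j the MA(infinity) weights, this gives
  gamma(k) - sum_i phi_i gamma(k-i) = c_k,
  c_k = sigma^2 * sum_{j=k..q} theta_j psi_{j-k}   (c_k = 0 for k > q),
using gamma(-m) = gamma(m).
Pure AR (q = 0): c_0 = sigma^2 = 2, c_k = 0 for k >= 1.
Equations for k = 0 and k = 1 (AR order 1):
  gamma(0) = phi_1 gamma(1) + c_0
  gamma(1) = phi_1 gamma(0) + c_1
Substituting the second into the first: gamma(0) (1 - phi_1^2) = c_0 + phi_1 c_1, so
  gamma(0) = c_0 / (1 - phi_1^2) = 2 / (1 - (-0.893)^2) = 2 / 0.202551 = 9.874056.
  gamma(1) = phi_1 gamma(0) = (-0.893)(9.874056) = -8.817532.
Therefore gamma(1) = -8.8175 (to 4 decimal places).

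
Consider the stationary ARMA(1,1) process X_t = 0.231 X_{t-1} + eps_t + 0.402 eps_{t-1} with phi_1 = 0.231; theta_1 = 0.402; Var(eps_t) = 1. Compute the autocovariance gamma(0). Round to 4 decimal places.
\gamma(0) = 1.4233

Multiply the model equation by X_{t-k} and take expectations. With theta_0 = psi_0 = 1 and psi_j the MA(infinity) weights, this gives
  gamma(k) - sum_i phi_i gamma(k-i) = c_k,
  c_k = sigma^2 * sum_{j=k..q} theta_j psi_{j-k}   (c_k = 0 for k > q),
using gamma(-m) = gamma(m).
psi-weights needed (psi_j = theta_j + sum_i phi_i psi_{j-i}):
  psi_1 = theta_1 + phi_1 = 0.402 + (0.231) = 0.633
Right-hand sides:
  c_0 = sigma^2 (1 + theta_1 psi_1) = 1 * (1 + (0.402)(0.633)) = 1 * 1.254466 = 1.254466
  c_1 = sigma^2 theta_1 = 1 * (0.402) = 0.402
  c_2 = 0
Equations for k = 0 and k = 1 (AR order 1):
  gamma(0) = phi_1 gamma(1) + c_0
  gamma(1) = phi_1 gamma(0) + c_1
Substituting the second into the first: gamma(0) (1 - phi_1^2) = c_0 + phi_1 c_1, so
  gamma(0) = (c_0 + phi_1 c_1) / (1 - phi_1^2) = (1.254466 + (0.231)(0.402)) / (1 - (0.231)^2) = 1.347328 / 0.946639 = 1.423275.
Therefore gamma(0) = 1.4233 (to 4 decimal places).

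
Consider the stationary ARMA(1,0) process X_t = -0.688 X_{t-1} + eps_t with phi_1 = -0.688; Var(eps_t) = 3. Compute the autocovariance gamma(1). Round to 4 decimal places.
\gamma(1) = -3.9191

Multiply the model equation by X_{t-k} and take expectations. With theta_0 = psi_0 = 1 and psi_j the MA(infinity) weights, this gives
  gamma(k) - sum_i phi_i gamma(k-i) = c_k,
  c_k = sigma^2 * sum_{j=k..q} theta_j psi_{j-k}   (c_k = 0 for k > q),
using gamma(-m) = gamma(m).
Pure AR (q = 0): c_0 = sigma^2 = 3, c_k = 0 for k >= 1.
Equations for k = 0 and k = 1 (AR order 1):
  gamma(0) = phi_1 gamma(1) + c_0
  gamma(1) = phi_1 gamma(0) + c_1
Substituting the second into the first: gamma(0) (1 - phi_1^2) = c_0 + phi_1 c_1, so
  gamma(0) = c_0 / (1 - phi_1^2) = 3 / (1 - (-0.688)^2) = 3 / 0.526656 = 5.696318.
  gamma(1) = phi_1 gamma(0) = (-0.688)(5.696318) = -3.919067.
Therefore gamma(1) = -3.9191 (to 4 decimal places).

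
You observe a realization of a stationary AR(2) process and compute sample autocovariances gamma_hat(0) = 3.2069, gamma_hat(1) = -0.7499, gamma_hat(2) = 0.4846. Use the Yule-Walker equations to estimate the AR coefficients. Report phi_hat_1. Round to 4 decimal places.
\hat\phi_{1} = -0.2100

The Yule-Walker equations for an AR(p) process read, in matrix form,
  Gamma_p phi = r_p,   with   (Gamma_p)_{ij} = gamma(|i - j|),
                       (r_p)_i = gamma(i),   i,j = 1..p.
Substitute the sample gammas (Toeplitz matrix and right-hand side of size 2):
  Gamma_p = [[3.2069, -0.7499], [-0.7499, 3.2069]]
  r_p     = [-0.7499, 0.4846]
Written out:
  3.2069 phi_1 - 0.7499 phi_2 = -0.7499
  -0.7499 phi_1 + 3.2069 phi_2 = 0.4846
Solve by Cramer's rule:
  det = gamma(0)^2 - gamma(1)^2 = (3.2069)^2 - (-0.7499)^2 = 10.28420761 - 0.56235001 = 9.7218576
  phi_hat_1 = [gamma(1) gamma(0) - gamma(1) gamma(2)] / det = [(-0.7499)(3.2069) - (-0.7499)(0.4846)] / 9.7218576 = -2.04145277 / 9.7218576 = -0.21
  phi_hat_2 = [gamma(0) gamma(2) - gamma(1)^2] / det = [(3.2069)(0.4846) - (-0.7499)^2] / 9.7218576 = 0.99171373 / 9.7218576 = 0.102
So phi_hat = [-0.2100, 0.1020].
Therefore phi_hat_1 = -0.2100.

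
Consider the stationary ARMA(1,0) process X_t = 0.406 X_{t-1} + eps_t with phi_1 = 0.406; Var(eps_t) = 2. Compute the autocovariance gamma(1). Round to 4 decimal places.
\gamma(1) = 0.9723

Multiply the model equation by X_{t-k} and take expectations. With theta_0 = psi_0 = 1 and psi_j the MA(infinity) weights, this gives
  gamma(k) - sum_i phi_i gamma(k-i) = c_k,
  c_k = sigma^2 * sum_{j=k..q} theta_j psi_{j-k}   (c_k = 0 for k > q),
using gamma(-m) = gamma(m).
Pure AR (q = 0): c_0 = sigma^2 = 2, c_k = 0 for k >= 1.
Equations for k = 0 and k = 1 (AR order 1):
  gamma(0) = phi_1 gamma(1) + c_0
  gamma(1) = phi_1 gamma(0) + c_1
Substituting the second into the first: gamma(0) (1 - phi_1^2) = c_0 + phi_1 c_1, so
  gamma(0) = c_0 / (1 - phi_1^2) = 2 / (1 - (0.406)^2) = 2 / 0.835164 = 2.394739.
  gamma(1) = phi_1 gamma(0) = (0.406)(2.394739) = 0.972264.
Therefore gamma(1) = 0.9723 (to 4 decimal places).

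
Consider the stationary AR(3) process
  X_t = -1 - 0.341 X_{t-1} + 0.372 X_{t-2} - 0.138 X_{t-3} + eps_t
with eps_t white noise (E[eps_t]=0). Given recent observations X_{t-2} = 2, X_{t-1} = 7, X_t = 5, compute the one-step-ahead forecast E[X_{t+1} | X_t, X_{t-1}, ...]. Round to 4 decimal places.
E[X_{t+1} \mid \mathcal F_t] = -0.3770

For an AR(p) model X_t = c + sum_i phi_i X_{t-i} + eps_t, the
one-step-ahead conditional mean is
  E[X_{t+1} | X_t, ...] = c + sum_i phi_i X_{t+1-i}.
Substitute known values:
  E[X_{t+1} | ...] = -1 + (-0.341) * (5) + (0.372) * (7) + (-0.138) * (2)
                   = -0.3770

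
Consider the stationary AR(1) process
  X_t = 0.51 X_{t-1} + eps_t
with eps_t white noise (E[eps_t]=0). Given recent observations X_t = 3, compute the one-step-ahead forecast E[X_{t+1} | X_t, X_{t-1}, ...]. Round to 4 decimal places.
E[X_{t+1} \mid \mathcal F_t] = 1.5300

For an AR(p) model X_t = c + sum_i phi_i X_{t-i} + eps_t, the
one-step-ahead conditional mean is
  E[X_{t+1} | X_t, ...] = c + sum_i phi_i X_{t+1-i}.
Substitute known values:
  E[X_{t+1} | ...] = (0.51) * (3)
                   = 1.5300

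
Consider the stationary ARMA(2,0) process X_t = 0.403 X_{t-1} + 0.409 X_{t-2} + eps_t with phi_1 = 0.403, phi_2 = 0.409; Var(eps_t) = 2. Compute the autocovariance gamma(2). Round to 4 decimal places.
\gamma(2) = 3.0697

Multiply the model equation by X_{t-k} and take expectations. With theta_0 = psi_0 = 1 and psi_j the MA(infinity) weights, this gives
  gamma(k) - sum_i phi_i gamma(k-i) = c_k,
  c_k = sigma^2 * sum_{j=k..q} theta_j psi_{j-k}   (c_k = 0 for k > q),
using gamma(-m) = gamma(m).
Pure AR (q = 0): c_0 = sigma^2 = 2, c_k = 0 for k >= 1.
Equations for k = 0, 1, 2 (AR order 2, c_2 = 0):
  (E0) gamma(0) = phi_1 gamma(1) + phi_2 gamma(2) + c_0
  (E1) gamma(1) = phi_1 gamma(0) + phi_2 gamma(1) + c_1
  (E2) gamma(2) = phi_1 gamma(1) + phi_2 gamma(0)
From (E1): gamma(1) = A gamma(0) + B with
  A = phi_1 / (1 - phi_2) = 0.403 / 0.591 = 0.681895,   B = c_1 / (1 - phi_2) = 0 / 0.591 = 0.
Insert (E2) into (E0): gamma(0) (1 - phi_2^2) = phi_1 (1 + phi_2) gamma(1) + c_0.
  phi_1 (1 + phi_2) = (0.403)(1.409) = 0.567827,   1 - phi_2^2 = 0.832719.
Replace gamma(1) by A gamma(0) + B and collect gamma(0):
  gamma(0) [0.832719 - (0.567827)(0.681895)] = c_0 = 2
  gamma(0) * 0.445521 = 2
  gamma(0) = 2 / 0.445521 = 4.489131.
  gamma(1) = A gamma(0) = (0.681895)(4.489131) = 3.061116.
  gamma(2) = phi_1 gamma(1) + phi_2 gamma(0) = (0.403)(3.061116) + (0.409)(4.489131) = 3.069684.
Therefore gamma(2) = 3.0697 (to 4 decimal places).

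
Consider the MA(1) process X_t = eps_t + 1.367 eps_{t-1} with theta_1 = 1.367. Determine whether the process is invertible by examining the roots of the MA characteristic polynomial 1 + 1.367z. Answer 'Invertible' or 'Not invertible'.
\text{Not invertible}

The MA(q) characteristic polynomial is P(z) = 1 + 1.367z.
Invertibility requires all roots to lie outside the unit circle, i.e. |z| > 1 for every root.
This is linear in z: 1 + (1.367) z = 0  =>  z = -1/(1.367) = -0.731529,  |z| = 0.731529.
Moduli of all roots: 0.7315.
All moduli strictly greater than 1? No.
Verdict: Not invertible.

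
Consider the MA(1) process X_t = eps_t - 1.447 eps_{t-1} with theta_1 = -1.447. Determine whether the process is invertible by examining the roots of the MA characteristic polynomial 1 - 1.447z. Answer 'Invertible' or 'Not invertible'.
\text{Not invertible}

The MA(q) characteristic polynomial is P(z) = 1 - 1.447z.
Invertibility requires all roots to lie outside the unit circle, i.e. |z| > 1 for every root.
This is linear in z: 1 + (-1.447) z = 0  =>  z = -1/(-1.447) = 0.691085,  |z| = 0.691085.
Moduli of all roots: 0.6911.
All moduli strictly greater than 1? No.
Verdict: Not invertible.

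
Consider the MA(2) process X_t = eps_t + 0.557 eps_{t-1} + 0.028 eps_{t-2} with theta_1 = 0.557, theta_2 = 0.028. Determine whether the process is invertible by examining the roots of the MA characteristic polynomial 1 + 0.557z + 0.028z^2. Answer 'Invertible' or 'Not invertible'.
\text{Invertible}

The MA(q) characteristic polynomial is P(z) = 1 + 0.557z + 0.028z^2.
Invertibility requires all roots to lie outside the unit circle, i.e. |z| > 1 for every root.
Set 1 + (0.557) z + (0.028) z^2 = 0, i.e. a z^2 + b z + c = 0 with a = 0.028, b = 0.557, c = 1.
Discriminant D = b^2 - 4ac = (0.557)^2 - 4*(0.028)*1 = 0.310249 - (0.112) = 0.198249.
D >= 0, so the roots are real: z = (-b +/- sqrt(D)) / (2a) = (-0.557 +/- 0.445252) / (0.056).
  z_1 = (-0.557 + 0.445252) / (0.056) = -1.9955,   |z_1| = 1.9955.
  z_2 = (-0.557 - 0.445252) / (0.056) = -17.8974,   |z_2| = 17.8974.
Moduli of all roots: 1.9955, 17.8974.
All moduli strictly greater than 1? Yes.
Verdict: Invertible.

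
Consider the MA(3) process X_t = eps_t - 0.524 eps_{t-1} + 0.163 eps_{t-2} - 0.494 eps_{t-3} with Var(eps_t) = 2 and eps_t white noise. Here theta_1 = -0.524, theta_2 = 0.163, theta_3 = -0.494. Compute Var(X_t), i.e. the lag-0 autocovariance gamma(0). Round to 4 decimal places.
\gamma(0) = 3.0904

For an MA(q) process X_t = eps_t + sum_i theta_i eps_{t-i} with
Var(eps_t) = sigma^2, the variance is
  gamma(0) = sigma^2 * (1 + sum_i theta_i^2).
  sum_i theta_i^2 = (-0.524)^2 + (0.163)^2 + (-0.494)^2 = 0.274576 + 0.026569 + 0.244036 = 0.545181.
  gamma(0) = 2 * (1 + 0.545181) = 2 * 1.545181 = 3.090362, which rounds to 3.0904.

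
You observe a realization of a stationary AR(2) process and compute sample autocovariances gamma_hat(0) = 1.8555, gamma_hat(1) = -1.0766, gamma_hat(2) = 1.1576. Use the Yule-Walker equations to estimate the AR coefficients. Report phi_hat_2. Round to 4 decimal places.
\hat\phi_{2} = 0.4330

The Yule-Walker equations for an AR(p) process read, in matrix form,
  Gamma_p phi = r_p,   with   (Gamma_p)_{ij} = gamma(|i - j|),
                       (r_p)_i = gamma(i),   i,j = 1..p.
Substitute the sample gammas (Toeplitz matrix and right-hand side of size 2):
  Gamma_p = [[1.8555, -1.0766], [-1.0766, 1.8555]]
  r_p     = [-1.0766, 1.1576]
Written out:
  1.8555 phi_1 - 1.0766 phi_2 = -1.0766
  -1.0766 phi_1 + 1.8555 phi_2 = 1.1576
Solve by Cramer's rule:
  det = gamma(0)^2 - gamma(1)^2 = (1.8555)^2 - (-1.0766)^2 = 3.44288025 - 1.15906756 = 2.28381269
  phi_hat_1 = [gamma(1) gamma(0) - gamma(1) gamma(2)] / det = [(-1.0766)(1.8555) - (-1.0766)(1.1576)] / 2.28381269 = -0.75135914 / 2.28381269 = -0.329
  phi_hat_2 = [gamma(0) gamma(2) - gamma(1)^2] / det = [(1.8555)(1.1576) - (-1.0766)^2] / 2.28381269 = 0.98885924 / 2.28381269 = 0.433
So phi_hat = [-0.3290, 0.4330].
Therefore phi_hat_2 = 0.4330.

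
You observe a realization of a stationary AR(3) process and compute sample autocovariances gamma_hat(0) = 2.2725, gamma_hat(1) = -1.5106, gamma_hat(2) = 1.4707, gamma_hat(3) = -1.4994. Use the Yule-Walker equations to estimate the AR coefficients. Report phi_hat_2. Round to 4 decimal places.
\hat\phi_{2} = 0.2430

The Yule-Walker equations for an AR(p) process read, in matrix form,
  Gamma_p phi = r_p,   with   (Gamma_p)_{ij} = gamma(|i - j|),
                       (r_p)_i = gamma(i),   i,j = 1..p.
Substitute the sample gammas (Toeplitz matrix and right-hand side of size 3):
  Gamma_p = [[2.2725, -1.5106, 1.4707], [-1.5106, 2.2725, -1.5106], [1.4707, -1.5106, 2.2725]]
  r_p     = [-1.5106, 1.4707, -1.4994]
Written out (R1..R3):
  (R1) 2.2725 phi_1 - 1.5106 phi_2 + 1.4707 phi_3 = -1.5106
  (R2) -1.5106 phi_1 + 2.2725 phi_2 - 1.5106 phi_3 = 1.4707
  (R3) 1.4707 phi_1 - 1.5106 phi_2 + 2.2725 phi_3 = -1.4994
Gaussian elimination:
  R2 <- R2 - (-1.5106/2.2725) R1 = R2 - (-0.66473) R1:  1.268358 phi_2 - 0.532981 phi_3 = 0.466558
  R3 <- R3 - (1.4707/2.2725) R1 = R3 - (0.647173) R1:  -0.532981 phi_2 + 1.320703 phi_3 = -0.521781
  R3 <- R3 - (-0.532981/1.268358) R2 = R3 - (-0.420213) R2:  1.096737 phi_3 = -0.325727
Back-substitution:
  phi_hat_3 = -0.325727 / 1.096737 = -0.296996
  phi_hat_2 = (0.466558 - (-0.532981)(-0.296996)) / 1.268358 = 0.243042
  phi_hat_1 = (-1.5106 - (-1.5106)(0.243042) - (1.4707)(-0.296996)) / 2.2725 = -0.310965
So phi_hat = [-0.3110, 0.2430, -0.2970].
Therefore phi_hat_2 = 0.2430.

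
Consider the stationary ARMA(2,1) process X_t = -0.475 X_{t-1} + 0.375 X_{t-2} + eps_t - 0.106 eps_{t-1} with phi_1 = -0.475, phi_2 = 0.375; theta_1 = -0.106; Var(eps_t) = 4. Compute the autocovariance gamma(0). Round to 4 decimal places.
\gamma(0) = 12.9185

Multiply the model equation by X_{t-k} and take expectations. With theta_0 = psi_0 = 1 and psi_j the MA(infinity) weights, this gives
  gamma(k) - sum_i phi_i gamma(k-i) = c_k,
  c_k = sigma^2 * sum_{j=k..q} theta_j psi_{j-k}   (c_k = 0 for k > q),
using gamma(-m) = gamma(m).
psi-weights needed (psi_j = theta_j + sum_i phi_i psi_{j-i}):
  psi_1 = theta_1 + phi_1 = -0.106 + (-0.475) = -0.581
Right-hand sides:
  c_0 = sigma^2 (1 + theta_1 psi_1) = 4 * (1 + (-0.106)(-0.581)) = 4 * 1.061586 = 4.246344
  c_1 = sigma^2 theta_1 = 4 * (-0.106) = -0.424
  c_2 = 0
Equations for k = 0, 1, 2 (AR order 2, c_2 = 0):
  (E0) gamma(0) = phi_1 gamma(1) + phi_2 gamma(2) + c_0
  (E1) gamma(1) = phi_1 gamma(0) + phi_2 gamma(1) + c_1
  (E2) gamma(2) = phi_1 gamma(1) + phi_2 gamma(0)
From (E1): gamma(1) = A gamma(0) + B with
  A = phi_1 / (1 - phi_2) = -0.475 / 0.625 = -0.76,   B = c_1 / (1 - phi_2) = -0.424 / 0.625 = -0.6784.
Insert (E2) into (E0): gamma(0) (1 - phi_2^2) = phi_1 (1 + phi_2) gamma(1) + c_0.
  phi_1 (1 + phi_2) = (-0.475)(1.375) = -0.653125,   1 - phi_2^2 = 0.859375.
Replace gamma(1) by A gamma(0) + B and collect gamma(0):
  gamma(0) [0.859375 - (-0.653125)(-0.76)] = (-0.653125)(-0.6784) + 4.246344
  gamma(0) * 0.363 = 4.689424
  gamma(0) = 4.689424 / 0.363 = 12.918523.
Therefore gamma(0) = 12.9185 (to 4 decimal places).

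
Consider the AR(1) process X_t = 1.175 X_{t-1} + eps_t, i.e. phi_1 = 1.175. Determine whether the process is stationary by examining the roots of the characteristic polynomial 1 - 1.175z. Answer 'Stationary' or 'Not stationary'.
\text{Not stationary}

The AR(p) characteristic polynomial is P(z) = 1 - 1.175z.
Stationarity requires all roots to lie outside the unit circle, i.e. |z| > 1 for every root.
This is linear in z: 1 + (-1.175) z = 0  =>  z = -1/(-1.175) = 0.851064,  |z| = 0.851064.
Moduli of all roots: 0.8511.
All moduli strictly greater than 1? No.
Verdict: Not stationary.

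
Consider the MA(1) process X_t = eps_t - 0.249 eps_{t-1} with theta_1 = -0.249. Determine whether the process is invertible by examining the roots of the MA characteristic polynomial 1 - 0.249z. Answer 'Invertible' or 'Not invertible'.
\text{Invertible}

The MA(q) characteristic polynomial is P(z) = 1 - 0.249z.
Invertibility requires all roots to lie outside the unit circle, i.e. |z| > 1 for every root.
This is linear in z: 1 + (-0.249) z = 0  =>  z = -1/(-0.249) = 4.016064,  |z| = 4.016064.
Moduli of all roots: 4.0161.
All moduli strictly greater than 1? Yes.
Verdict: Invertible.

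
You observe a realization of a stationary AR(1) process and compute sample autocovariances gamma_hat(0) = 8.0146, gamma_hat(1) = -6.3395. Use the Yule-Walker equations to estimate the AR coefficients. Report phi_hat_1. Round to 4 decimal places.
\hat\phi_{1} = -0.7910

The Yule-Walker equations for an AR(p) process read, in matrix form,
  Gamma_p phi = r_p,   with   (Gamma_p)_{ij} = gamma(|i - j|),
                       (r_p)_i = gamma(i),   i,j = 1..p.
Substitute the sample gammas (Toeplitz matrix and right-hand side of size 1):
  Gamma_p = [[8.0146]]
  r_p     = [-6.3395]
With p = 1 this is the single equation gamma(0) phi_1 = gamma(1):
  phi_hat_1 = gamma(1) / gamma(0) = -6.3395 / 8.0146 = -0.7910.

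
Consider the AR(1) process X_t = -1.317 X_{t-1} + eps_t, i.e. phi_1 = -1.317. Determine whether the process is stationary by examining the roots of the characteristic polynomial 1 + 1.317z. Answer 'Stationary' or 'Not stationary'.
\text{Not stationary}

The AR(p) characteristic polynomial is P(z) = 1 + 1.317z.
Stationarity requires all roots to lie outside the unit circle, i.e. |z| > 1 for every root.
This is linear in z: 1 + (1.317) z = 0  =>  z = -1/(1.317) = -0.759301,  |z| = 0.759301.
Moduli of all roots: 0.7593.
All moduli strictly greater than 1? No.
Verdict: Not stationary.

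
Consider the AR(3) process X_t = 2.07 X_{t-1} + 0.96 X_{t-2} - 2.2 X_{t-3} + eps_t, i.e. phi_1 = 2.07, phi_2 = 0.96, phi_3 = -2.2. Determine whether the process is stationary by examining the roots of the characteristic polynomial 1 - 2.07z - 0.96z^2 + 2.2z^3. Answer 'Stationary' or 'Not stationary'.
\text{Not stationary}

The AR(p) characteristic polynomial is P(z) = 1 - 2.07z - 0.96z^2 + 2.2z^3.
Stationarity requires all roots to lie outside the unit circle, i.e. |z| > 1 for every root.
Degree 3: look for a simple real root z0 first, then factor out (1 - z/z0) and solve the remaining quadratic.
Testing z0 = 0.5: P(0.5) = 1 + (-2.07)(0.5) + (-0.96)(0.5)^2 + (2.2)(0.5)^3
  = 1 + (-1.035) + (-0.24) + (0.275) = 0.  So z_0 = 0.5 is a root, |z_0| = 0.5.
Divide out the factor (1 - 2 z) = (1 - z/z0) (since 1/z0 = 2):
  P(z) = (1 - 2 z)(1 + (-0.07) z + (-1.1) z^2)
  [check: z-coef -0.07 - (2) = -2.07; z^2-coef -1.1 - (2)(-0.07) = -0.96; z^3-coef -(2)(-1.1) = 2.2.]
Remaining roots from the quadratic factor 1 + (-0.07) z + (-1.1) z^2:
  Set 1 + (-0.07) z + (-1.1) z^2 = 0, i.e. a z^2 + b z + c = 0 with a = -1.1, b = -0.07, c = 1.
  Discriminant D = b^2 - 4ac = (-0.07)^2 - 4*(-1.1)*1 = 0.0049 - (-4.4) = 4.4049.
  D >= 0, so the roots are real: z = (-b +/- sqrt(D)) / (2a) = (0.07 +/- 2.098785) / (-2.2).
    z_1 = (0.07 + 2.098785) / (-2.2) = -0.9858,   |z_1| = 0.9858.
    z_2 = (0.07 - 2.098785) / (-2.2) = 0.9222,   |z_2| = 0.9222.
Moduli of all roots: 0.5000, 0.9858, 0.9222.
All moduli strictly greater than 1? No.
Verdict: Not stationary.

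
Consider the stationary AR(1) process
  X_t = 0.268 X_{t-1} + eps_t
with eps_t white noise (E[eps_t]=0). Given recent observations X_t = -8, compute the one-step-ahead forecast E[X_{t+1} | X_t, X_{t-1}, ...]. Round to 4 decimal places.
E[X_{t+1} \mid \mathcal F_t] = -2.1440

For an AR(p) model X_t = c + sum_i phi_i X_{t-i} + eps_t, the
one-step-ahead conditional mean is
  E[X_{t+1} | X_t, ...] = c + sum_i phi_i X_{t+1-i}.
Substitute known values:
  E[X_{t+1} | ...] = (0.268) * (-8)
                   = -2.1440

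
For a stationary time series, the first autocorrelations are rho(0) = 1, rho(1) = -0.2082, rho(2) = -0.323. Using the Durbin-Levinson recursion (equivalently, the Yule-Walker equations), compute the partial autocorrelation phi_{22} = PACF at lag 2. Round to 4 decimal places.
\phi_{22} = -0.3829

The PACF at lag k is phi_{kk}, the last component of the solution
to the Yule-Walker system G_k phi = r_k where
  (G_k)_{ij} = rho(|i - j|), (r_k)_i = rho(i), i,j = 1..k.
Equivalently, Durbin-Levinson gives phi_{kk} iteratively:
  phi_{11} = rho(1)
  phi_{kk} = [rho(k) - sum_{j=1..k-1} phi_{k-1,j} rho(k-j)]
            / [1 - sum_{j=1..k-1} phi_{k-1,j} rho(j)],
  phi_{k,j} = phi_{k-1,j} - phi_{kk} phi_{k-1,k-j},  j = 1..k-1.
Step k = 1:
  phi_11 = rho(1) = -0.2082.
Step k = 2:
  phi_22 = [rho(2) - phi_11 rho(1)] / [1 - phi_11 rho(1)] = [-0.323 - (-0.2082)(-0.2082)] / [1 - (-0.2082)(-0.2082)]
         = -0.36634724 / 0.95665276 = -0.3829.
Therefore phi_{22} = -0.3829.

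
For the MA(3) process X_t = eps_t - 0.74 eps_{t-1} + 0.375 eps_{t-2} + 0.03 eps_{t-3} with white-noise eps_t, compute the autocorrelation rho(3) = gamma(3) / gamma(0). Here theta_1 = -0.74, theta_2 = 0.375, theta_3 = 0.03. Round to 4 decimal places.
\rho(3) = 0.0178

For an MA(q) process with theta_0 = 1, the autocovariance is
  gamma(k) = sigma^2 * sum_{i=0..q-k} theta_i * theta_{i+k},
and rho(k) = gamma(k) / gamma(0). Sigma^2 cancels.
  numerator   = (1)*(0.03) = 0.03.
  denominator = (1)^2 + (-0.74)^2 + (0.375)^2 + (0.03)^2 = 1.689125.
  rho(3) = 0.03 / 1.689125 = 0.0178.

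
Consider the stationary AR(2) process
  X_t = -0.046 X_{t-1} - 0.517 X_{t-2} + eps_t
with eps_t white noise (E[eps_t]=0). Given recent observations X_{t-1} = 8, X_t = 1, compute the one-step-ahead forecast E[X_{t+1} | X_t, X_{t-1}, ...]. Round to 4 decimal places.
E[X_{t+1} \mid \mathcal F_t] = -4.1820

For an AR(p) model X_t = c + sum_i phi_i X_{t-i} + eps_t, the
one-step-ahead conditional mean is
  E[X_{t+1} | X_t, ...] = c + sum_i phi_i X_{t+1-i}.
Substitute known values:
  E[X_{t+1} | ...] = (-0.046) * (1) + (-0.517) * (8)
                   = -4.1820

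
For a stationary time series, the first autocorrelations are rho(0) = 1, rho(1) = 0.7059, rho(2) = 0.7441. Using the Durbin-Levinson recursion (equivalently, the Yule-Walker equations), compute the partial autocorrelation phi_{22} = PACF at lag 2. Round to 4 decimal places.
\phi_{22} = 0.4899

The PACF at lag k is phi_{kk}, the last component of the solution
to the Yule-Walker system G_k phi = r_k where
  (G_k)_{ij} = rho(|i - j|), (r_k)_i = rho(i), i,j = 1..k.
Equivalently, Durbin-Levinson gives phi_{kk} iteratively:
  phi_{11} = rho(1)
  phi_{kk} = [rho(k) - sum_{j=1..k-1} phi_{k-1,j} rho(k-j)]
            / [1 - sum_{j=1..k-1} phi_{k-1,j} rho(j)],
  phi_{k,j} = phi_{k-1,j} - phi_{kk} phi_{k-1,k-j},  j = 1..k-1.
Step k = 1:
  phi_11 = rho(1) = 0.7059.
Step k = 2:
  phi_22 = [rho(2) - phi_11 rho(1)] / [1 - phi_11 rho(1)] = [0.7441 - (0.7059)(0.7059)] / [1 - (0.7059)(0.7059)]
         = 0.24580519 / 0.50170519 = 0.4899.
Therefore phi_{22} = 0.4899.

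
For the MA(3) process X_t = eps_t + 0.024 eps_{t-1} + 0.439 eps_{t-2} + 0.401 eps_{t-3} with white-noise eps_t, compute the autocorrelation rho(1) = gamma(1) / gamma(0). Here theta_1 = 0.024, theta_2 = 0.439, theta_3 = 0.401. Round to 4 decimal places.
\rho(1) = 0.1555

For an MA(q) process with theta_0 = 1, the autocovariance is
  gamma(k) = sigma^2 * sum_{i=0..q-k} theta_i * theta_{i+k},
and rho(k) = gamma(k) / gamma(0). Sigma^2 cancels.
  numerator   = (1)*(0.024) + (0.024)*(0.439) + (0.439)*(0.401) = 0.210575.
  denominator = (1)^2 + (0.024)^2 + (0.439)^2 + (0.401)^2 = 1.354098.
  rho(1) = 0.210575 / 1.354098 = 0.1555.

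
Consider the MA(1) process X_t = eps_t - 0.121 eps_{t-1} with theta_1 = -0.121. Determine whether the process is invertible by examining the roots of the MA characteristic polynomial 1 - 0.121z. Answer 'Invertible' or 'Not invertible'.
\text{Invertible}

The MA(q) characteristic polynomial is P(z) = 1 - 0.121z.
Invertibility requires all roots to lie outside the unit circle, i.e. |z| > 1 for every root.
This is linear in z: 1 + (-0.121) z = 0  =>  z = -1/(-0.121) = 8.264463,  |z| = 8.264463.
Moduli of all roots: 8.2645.
All moduli strictly greater than 1? Yes.
Verdict: Invertible.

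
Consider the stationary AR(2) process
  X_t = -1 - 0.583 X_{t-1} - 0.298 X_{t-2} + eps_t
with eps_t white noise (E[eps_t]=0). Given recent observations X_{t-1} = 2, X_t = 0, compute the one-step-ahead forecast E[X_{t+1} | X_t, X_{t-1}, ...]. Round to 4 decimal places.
E[X_{t+1} \mid \mathcal F_t] = -1.5960

For an AR(p) model X_t = c + sum_i phi_i X_{t-i} + eps_t, the
one-step-ahead conditional mean is
  E[X_{t+1} | X_t, ...] = c + sum_i phi_i X_{t+1-i}.
Substitute known values:
  E[X_{t+1} | ...] = -1 + (-0.583) * (0) + (-0.298) * (2)
                   = -1.5960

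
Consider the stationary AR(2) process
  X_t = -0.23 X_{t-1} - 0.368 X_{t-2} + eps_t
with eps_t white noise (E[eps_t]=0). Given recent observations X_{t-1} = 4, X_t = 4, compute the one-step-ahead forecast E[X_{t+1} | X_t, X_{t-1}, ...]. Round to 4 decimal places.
E[X_{t+1} \mid \mathcal F_t] = -2.3920

For an AR(p) model X_t = c + sum_i phi_i X_{t-i} + eps_t, the
one-step-ahead conditional mean is
  E[X_{t+1} | X_t, ...] = c + sum_i phi_i X_{t+1-i}.
Substitute known values:
  E[X_{t+1} | ...] = (-0.23) * (4) + (-0.368) * (4)
                   = -2.3920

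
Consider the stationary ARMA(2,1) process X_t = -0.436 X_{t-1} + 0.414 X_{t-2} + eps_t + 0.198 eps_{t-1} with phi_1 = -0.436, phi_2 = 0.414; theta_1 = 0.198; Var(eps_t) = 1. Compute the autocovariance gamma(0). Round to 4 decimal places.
\gamma(0) = 2.0128

Multiply the model equation by X_{t-k} and take expectations. With theta_0 = psi_0 = 1 and psi_j the MA(infinity) weights, this gives
  gamma(k) - sum_i phi_i gamma(k-i) = c_k,
  c_k = sigma^2 * sum_{j=k..q} theta_j psi_{j-k}   (c_k = 0 for k > q),
using gamma(-m) = gamma(m).
psi-weights needed (psi_j = theta_j + sum_i phi_i psi_{j-i}):
  psi_1 = theta_1 + phi_1 = 0.198 + (-0.436) = -0.238
Right-hand sides:
  c_0 = sigma^2 (1 + theta_1 psi_1) = 1 * (1 + (0.198)(-0.238)) = 1 * 0.952876 = 0.952876
  c_1 = sigma^2 theta_1 = 1 * (0.198) = 0.198
  c_2 = 0
Equations for k = 0, 1, 2 (AR order 2, c_2 = 0):
  (E0) gamma(0) = phi_1 gamma(1) + phi_2 gamma(2) + c_0
  (E1) gamma(1) = phi_1 gamma(0) + phi_2 gamma(1) + c_1
  (E2) gamma(2) = phi_1 gamma(1) + phi_2 gamma(0)
From (E1): gamma(1) = A gamma(0) + B with
  A = phi_1 / (1 - phi_2) = -0.436 / 0.586 = -0.744027,   B = c_1 / (1 - phi_2) = 0.198 / 0.586 = 0.337884.
Insert (E2) into (E0): gamma(0) (1 - phi_2^2) = phi_1 (1 + phi_2) gamma(1) + c_0.
  phi_1 (1 + phi_2) = (-0.436)(1.414) = -0.616504,   1 - phi_2^2 = 0.828604.
Replace gamma(1) by A gamma(0) + B and collect gamma(0):
  gamma(0) [0.828604 - (-0.616504)(-0.744027)] = (-0.616504)(0.337884) + 0.952876
  gamma(0) * 0.369908 = 0.744569
  gamma(0) = 0.744569 / 0.369908 = 2.012849.
Therefore gamma(0) = 2.0128 (to 4 decimal places).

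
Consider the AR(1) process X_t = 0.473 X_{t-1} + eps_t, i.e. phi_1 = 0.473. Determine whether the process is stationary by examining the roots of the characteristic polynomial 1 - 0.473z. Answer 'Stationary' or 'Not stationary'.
\text{Stationary}

The AR(p) characteristic polynomial is P(z) = 1 - 0.473z.
Stationarity requires all roots to lie outside the unit circle, i.e. |z| > 1 for every root.
This is linear in z: 1 + (-0.473) z = 0  =>  z = -1/(-0.473) = 2.114165,  |z| = 2.114165.
Moduli of all roots: 2.1142.
All moduli strictly greater than 1? Yes.
Verdict: Stationary.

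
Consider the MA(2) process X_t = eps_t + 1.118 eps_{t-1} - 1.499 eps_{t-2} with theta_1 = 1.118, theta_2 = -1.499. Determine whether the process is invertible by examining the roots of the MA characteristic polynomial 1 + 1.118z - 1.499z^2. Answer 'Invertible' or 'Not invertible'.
\text{Not invertible}

The MA(q) characteristic polynomial is P(z) = 1 + 1.118z - 1.499z^2.
Invertibility requires all roots to lie outside the unit circle, i.e. |z| > 1 for every root.
Set 1 + (1.118) z + (-1.499) z^2 = 0, i.e. a z^2 + b z + c = 0 with a = -1.499, b = 1.118, c = 1.
Discriminant D = b^2 - 4ac = (1.118)^2 - 4*(-1.499)*1 = 1.249924 - (-5.996) = 7.245924.
D >= 0, so the roots are real: z = (-b +/- sqrt(D)) / (2a) = (-1.118 +/- 2.691825) / (-2.998).
  z_1 = (-1.118 + 2.691825) / (-2.998) = -0.525,   |z_1| = 0.525.
  z_2 = (-1.118 - 2.691825) / (-2.998) = 1.2708,   |z_2| = 1.2708.
Moduli of all roots: 0.5250, 1.2708.
All moduli strictly greater than 1? No.
Verdict: Not invertible.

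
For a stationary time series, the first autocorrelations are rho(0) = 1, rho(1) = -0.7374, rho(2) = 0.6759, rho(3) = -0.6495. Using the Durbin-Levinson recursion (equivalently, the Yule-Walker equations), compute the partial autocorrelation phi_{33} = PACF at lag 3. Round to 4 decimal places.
\phi_{33} = -0.1959

The PACF at lag k is phi_{kk}, the last component of the solution
to the Yule-Walker system G_k phi = r_k where
  (G_k)_{ij} = rho(|i - j|), (r_k)_i = rho(i), i,j = 1..k.
Equivalently, Durbin-Levinson gives phi_{kk} iteratively:
  phi_{11} = rho(1)
  phi_{kk} = [rho(k) - sum_{j=1..k-1} phi_{k-1,j} rho(k-j)]
            / [1 - sum_{j=1..k-1} phi_{k-1,j} rho(j)],
  phi_{k,j} = phi_{k-1,j} - phi_{kk} phi_{k-1,k-j},  j = 1..k-1.
Step k = 1:
  phi_11 = rho(1) = -0.7374.
Step k = 2:
  phi_22 = [rho(2) - phi_11 rho(1)] / [1 - phi_11 rho(1)] = [0.6759 - (-0.7374)(-0.7374)] / [1 - (-0.7374)(-0.7374)]
         = 0.13214124 / 0.45624124 = 0.28963.
  Update: phi_21 = phi_11 - phi_22 phi_11 = -0.7374 - (0.28963)(-0.7374) = -0.523827.
Step k = 3:
  phi_33 = [rho(3) - phi_21 rho(2) - phi_22 rho(1)] / [1 - phi_21 rho(1) - phi_22 rho(2)]
    numerator   = -0.6495 - (-0.523827)(0.6759) - (0.28963)(-0.7374) = -0.08187223
    denominator = 1 - (-0.523827)(-0.7374) - (0.28963)(0.6759) = 0.41796915
  phi_33 = -0.08187223 / 0.41796915 = -0.1959.
Therefore phi_{33} = -0.1959.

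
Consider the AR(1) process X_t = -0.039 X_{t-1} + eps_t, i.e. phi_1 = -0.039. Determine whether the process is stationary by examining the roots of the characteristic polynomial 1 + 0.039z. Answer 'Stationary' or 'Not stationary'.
\text{Stationary}

The AR(p) characteristic polynomial is P(z) = 1 + 0.039z.
Stationarity requires all roots to lie outside the unit circle, i.e. |z| > 1 for every root.
This is linear in z: 1 + (0.039) z = 0  =>  z = -1/(0.039) = -25.641026,  |z| = 25.641026.
Moduli of all roots: 25.6410.
All moduli strictly greater than 1? Yes.
Verdict: Stationary.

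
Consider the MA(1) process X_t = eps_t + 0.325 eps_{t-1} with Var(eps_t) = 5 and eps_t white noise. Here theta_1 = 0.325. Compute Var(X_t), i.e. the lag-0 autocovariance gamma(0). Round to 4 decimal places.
\gamma(0) = 5.5281

For an MA(q) process X_t = eps_t + sum_i theta_i eps_{t-i} with
Var(eps_t) = sigma^2, the variance is
  gamma(0) = sigma^2 * (1 + sum_i theta_i^2).
  sum_i theta_i^2 = (0.325)^2 = 0.105625.
  gamma(0) = 5 * (1 + 0.105625) = 5 * 1.105625 = 5.528125, which rounds to 5.5281.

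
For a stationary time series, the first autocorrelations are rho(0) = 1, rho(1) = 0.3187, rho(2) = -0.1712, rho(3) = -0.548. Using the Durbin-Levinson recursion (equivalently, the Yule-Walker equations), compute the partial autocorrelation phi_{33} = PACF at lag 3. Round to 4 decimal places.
\phi_{33} = -0.4660

The PACF at lag k is phi_{kk}, the last component of the solution
to the Yule-Walker system G_k phi = r_k where
  (G_k)_{ij} = rho(|i - j|), (r_k)_i = rho(i), i,j = 1..k.
Equivalently, Durbin-Levinson gives phi_{kk} iteratively:
  phi_{11} = rho(1)
  phi_{kk} = [rho(k) - sum_{j=1..k-1} phi_{k-1,j} rho(k-j)]
            / [1 - sum_{j=1..k-1} phi_{k-1,j} rho(j)],
  phi_{k,j} = phi_{k-1,j} - phi_{kk} phi_{k-1,k-j},  j = 1..k-1.
Step k = 1:
  phi_11 = rho(1) = 0.3187.
Step k = 2:
  phi_22 = [rho(2) - phi_11 rho(1)] / [1 - phi_11 rho(1)] = [-0.1712 - (0.3187)(0.3187)] / [1 - (0.3187)(0.3187)]
         = -0.27276969 / 0.89843031 = -0.303607.
  Update: phi_21 = phi_11 - phi_22 phi_11 = 0.3187 - (-0.303607)(0.3187) = 0.41546.
Step k = 3:
  phi_33 = [rho(3) - phi_21 rho(2) - phi_22 rho(1)] / [1 - phi_21 rho(1) - phi_22 rho(2)]
    numerator   = -0.548 - (0.41546)(-0.1712) - (-0.303607)(0.3187) = -0.38011379
    denominator = 1 - (0.41546)(0.3187) - (-0.303607)(-0.1712) = 0.81561554
  phi_33 = -0.38011379 / 0.81561554 = -0.466.
Therefore phi_{33} = -0.4660.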